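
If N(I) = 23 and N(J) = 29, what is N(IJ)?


N(IJ) = N(I) * N(J)
= 23 * 29
= 667

667


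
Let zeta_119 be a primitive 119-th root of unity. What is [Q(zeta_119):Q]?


The degree equals Euler's totient phi(119).
119 = 7 * 17
phi(119) = 96

96


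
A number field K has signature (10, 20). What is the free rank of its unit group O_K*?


By Dirichlet's unit theorem:
rank = r1 + r2 - 1
= 10 + 20 - 1
= 29

29


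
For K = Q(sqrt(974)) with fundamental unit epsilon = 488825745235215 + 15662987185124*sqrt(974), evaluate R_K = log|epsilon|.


epsilon = 488825745235215 + 15662987185124*sqrt(974)
= 9.7765e+14
R = ln(9.7765e+14)
= 34.5162

34.5162


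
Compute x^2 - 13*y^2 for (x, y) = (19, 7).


x^2 - d*y^2
= 19^2 - 13*7^2
= 361 - 637
= -276

-276


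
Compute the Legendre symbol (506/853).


p = 853 is prime, so compute (506/853) with the reciprocity algorithm (Jacobi-symbol steps: pull out 2s via (2/n), flip via reciprocity, reduce):
  pull out 2: (2/853) = -1  (since 853 mod 8 = 5)
  reciprocity: (253/853) -> +(853/253)
  reduce: (94/253)
  pull out 2: (2/253) = -1  (since 253 mod 8 = 5)
  reciprocity: (47/253) -> +(253/47)
  reduce: (18/47)
  pull out 2: (2/47) = +1  (since 47 mod 8 = 7)
  reciprocity: (9/47) -> +(47/9)
  reduce: (2/9)
  pull out 2: (2/9) = +1  (since 9 mod 8 = 1)
  (1/9) = 1
Product of signs = 1
(506/853) = 1

1


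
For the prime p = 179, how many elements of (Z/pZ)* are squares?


For prime p, the number of non-zero quadratic residues is (p-1)/2.
= (179-1)/2
= 89

89


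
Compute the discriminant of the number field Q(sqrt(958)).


For K = Q(sqrt(d)) with d squarefree: disc(K) = d if d = 1 mod 4, and disc(K) = 4d if d = 2 or 3 mod 4.
Here d = 958, and d mod 4 = 2.
d = 2 mod 4, not 1 (O_K = Z[sqrt(d)]), so disc(K) = 4d = 4 * (958) = 3832

3832


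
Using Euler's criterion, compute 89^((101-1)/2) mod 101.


p = 101 is prime and the exponent is (p-1)/2 = 50, so by Euler's criterion 89^50 = (89/101) = +1 or -1 mod 101.
Compute by square-and-multiply:
  50 = 32 + 16 + 2 (binary 110010)
  Repeated squaring mod 101: 89^1 = 89, 89^2 = 43, 89^4 = 31, 89^8 = 52, 89^16 = 78, 89^32 = 24
  89^50 = 89^32 * 89^16 * 89^2 = 24 * 78 * 43 mod 101
    24 * 78 = 1872 = 54 mod 101
    54 * 43 = 2322 = 100 mod 101
  89^50 = 100 mod 101
Result 100 = p - 1 = -1 mod 101: 89 is a quadratic non-residue mod 101. As a residue in [0, p-1] the value is 100.
89^50 mod 101 = 100

100


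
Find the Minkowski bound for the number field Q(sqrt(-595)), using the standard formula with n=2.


d = -595, d mod 4 = 1, so disc(K) = d = -595; |disc(K)| = 595
Imaginary quadratic field, so n = 2, s = r2 = 1, r1 = 0
M = (n!/n^n) * (4/pi)^s * sqrt(|disc(K)|) = (2!/2^2) * (4/pi)^1 * sqrt(595)
= 0.5 * 1.273240 * 24.392622
= 15.5288

15.5288


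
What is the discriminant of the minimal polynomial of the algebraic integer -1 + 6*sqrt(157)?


The element -1 + 6*sqrt(157) has minimal polynomial:
x^2 + 2*x - 5651
Discriminant = (2)^2 - 4*(-5651)
= 4 + 22604
= 22608

22608


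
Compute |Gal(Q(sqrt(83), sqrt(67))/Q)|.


The 2 square roots of distinct primes are multiplicatively independent over Q,
so [K:Q] = 2^2 and Gal(K/Q) is isomorphic to (Z/2Z)^2.
|Gal| = 2^2 = 4

4


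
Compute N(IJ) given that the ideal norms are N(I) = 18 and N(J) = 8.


N(IJ) = N(I) * N(J)
= 18 * 8
= 144

144


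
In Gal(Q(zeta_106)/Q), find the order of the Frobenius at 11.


The Frobenius at p in Gal(Q(zeta_n)/Q) = (Z/nZ)* is the class of p, so its order is ord_106(11), the smallest k >= 1 with 11^k = 1 mod 106.
n = 106 = 2 * 53, phi(106) = 52; the order divides phi(n).
Divisors of 52: 1, 2, 4, 13, 26, 52
Repeated squaring mod 106: 11^1 = 11, 11^2 = 15, 11^4 = 13, 11^8 = 63, 11^16 = 47, 11^32 = 89
Test divisors in increasing order:
  k=1: 11^1 = 11 mod 106
  k=2: 11^2 = 15 mod 106
  k=4: 11^4 = 13 mod 106
  k=13: 11^13 = 63 * 13 * 11 = 105 mod 106
  k=26: 11^26 = 47 * 63 * 15 = 1 mod 106  <- first divisor giving 1
Order = 26

26


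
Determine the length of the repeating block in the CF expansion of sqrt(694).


Run the CF algorithm for sqrt(694).
a_0 = floor(sqrt(694)) = 26; set m_0=0, q_0=1.
Recurrence: m' = q*a - m,  q' = (d - m'^2)/q,  a' = floor((a_0 + m')/q').
  step 1: m=26, q=18, a=2
  step 2: m=10, q=33, a=1
  step 3: m=23, q=5, a=9
  step 4: m=22, q=42, a=1
  step 5: m=20, q=7, a=6
  step 6: m=22, q=30, a=1
  step 7: m=8, q=21, a=1
  step 8: m=13, q=25, a=1
  step 9: m=12, q=22, a=1
  step 10: m=10, q=27, a=1
  step 11: m=17, q=15, a=2
  step 12: m=13, q=35, a=1
  step 13: m=22, q=6, a=8
  step 14: m=26, q=3, a=17
  step 15: m=25, q=23, a=2
  step 16: m=21, q=11, a=4
  step 17: m=23, q=15, a=3
  step 18: m=22, q=14, a=3
  step 19: m=20, q=21, a=2
  step 20: m=22, q=10, a=4
  step 21: m=18, q=37, a=1
  step 22: m=19, q=9, a=5
  step 23: m=26, q=2, a=26
  step 24: m=26, q=9, a=5
  step 25: m=19, q=37, a=1
  step 26: m=18, q=10, a=4
  step 27: m=22, q=21, a=2
  step 28: m=20, q=14, a=3
  step 29: m=22, q=15, a=3
  step 30: m=23, q=11, a=4
  step 31: m=21, q=23, a=2
  step 32: m=25, q=3, a=17
  step 33: m=26, q=6, a=8
  step 34: m=22, q=35, a=1
  step 35: m=13, q=15, a=2
  step 36: m=17, q=27, a=1
  step 37: m=10, q=22, a=1
  step 38: m=12, q=25, a=1
  step 39: m=13, q=21, a=1
  step 40: m=8, q=30, a=1
  step 41: m=22, q=7, a=6
  step 42: m=20, q=42, a=1
  step 43: m=22, q=5, a=9
  step 44: m=23, q=33, a=1
  step 45: m=10, q=18, a=2
  step 46: m=26, q=1, a=52
a_46 = 2*a_0 = 52, so the period closes here.
sqrt(694) = [26; 2, 1, 9, 1, 6, 1, 1, 1, 1, 1, 2, 1, 8, 17, 2, 4, 3, 3, 2, 4, 1, 5, 26, 5, 1, 4, 2, 3, 3, 4, 2, 17, 8, 1, 2, 1, 1, 1, 1, 1, 6, 1, 9, 1, 2, 52]
Period length = 46

46


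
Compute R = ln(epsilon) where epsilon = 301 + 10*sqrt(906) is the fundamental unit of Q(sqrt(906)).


epsilon = 301 + 10*sqrt(906)
= 601.9983
R = ln(601.9983)
= 6.4003

6.4003


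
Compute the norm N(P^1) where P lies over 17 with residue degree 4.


N(P^a) = p^(a*f)
= 17^(1*4)
= 17^4
= 83521

83521


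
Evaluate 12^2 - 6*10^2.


x^2 - d*y^2
= 12^2 - 6*10^2
= 144 - 600
= -456

-456


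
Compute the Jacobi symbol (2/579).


Compute (2/579) via quadratic reciprocity:
  pull out 2: (2/579) = -1  (since 579 mod 8 = 3)
  (1/579) = 1
Product of signs = -1

-1


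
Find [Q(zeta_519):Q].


The degree equals Euler's totient phi(519).
519 = 3 * 173
phi(519) = 344

344


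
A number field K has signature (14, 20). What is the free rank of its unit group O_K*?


By Dirichlet's unit theorem:
rank = r1 + r2 - 1
= 14 + 20 - 1
= 33

33


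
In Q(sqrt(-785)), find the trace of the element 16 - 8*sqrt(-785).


Tr(a + b*sqrt(d)) = (a + b*sqrt(d)) + (a - b*sqrt(d)) = 2a
= 2 * (16)
= 32

32


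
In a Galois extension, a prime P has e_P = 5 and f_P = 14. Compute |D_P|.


|D_P| = e * f
= 5 * 14
= 70

70


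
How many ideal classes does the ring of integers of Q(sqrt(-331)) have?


K = Q(sqrt(-331)). d mod 4 = 1, so D = disc(K) = d = -331
h(K) equals the number of primitive reduced positive-definite forms (a, b, c) = a*x^2 + b*x*y + c*y^2 with b^2 - 4ac = D,
where reduced means |b| <= a <= c, with b >= 0 whenever |b| = a or a = c, and primitive means gcd(a, b, c) = 1.
Reduced forces 3a^2 <= |D| = 331, so 1 <= a <= 10; b must have the parity of D, and c = (b^2 - D)/(4a) must be an integer >= a.
Enumerate a = 1..10, b in [-a, a]:
  a=1: (1, 1, 83)  [1]
  a=2..4: none
  a=5: (5, -3, 17), (5, 3, 17)  [2]
  a=6..10: none
Total reduced forms: 1 + 2 = 3
h = 3

3


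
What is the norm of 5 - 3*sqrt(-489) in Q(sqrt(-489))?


N(a + b*sqrt(d)) = a^2 - d*b^2
= (5)^2 - (-489)*(-3)^2
= 25 + 4401
= 4426

4426


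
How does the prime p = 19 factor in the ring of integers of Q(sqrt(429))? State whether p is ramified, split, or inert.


K = Q(sqrt(429)). Since d mod 4 = 1, disc(K) = 429.
Check p | disc: 429 mod 19 = 11.
p does not divide disc. Compute Legendre symbol (d/p):
11^((19-1)/2) mod 19 = 1
(d/p) = 1, so p splits: (p) = P*P' with e=1, f=1, g=2.
Therefore p is split.

split


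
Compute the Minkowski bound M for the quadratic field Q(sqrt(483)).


d = 483, d mod 4 = 3, so disc(K) = 4d = 1932; |disc(K)| = 1932
Real quadratic field, so n = 2, s = r2 = 0, r1 = 2
M = (n!/n^n) * (4/pi)^s * sqrt(|disc(K)|) = (2!/2^2) * (4/pi)^0 * sqrt(1932)
= 0.5 * 1.000000 * 43.954522
= 21.9773

21.9773


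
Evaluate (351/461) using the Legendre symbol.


p = 461 is prime, so compute (351/461) with the reciprocity algorithm (Jacobi-symbol steps: pull out 2s via (2/n), flip via reciprocity, reduce):
  reciprocity: (351/461) -> +(461/351)
  reduce: (110/351)
  pull out 2: (2/351) = +1  (since 351 mod 8 = 7)
  reciprocity: (55/351) -> -(351/55)
  reduce: (21/55)
  reciprocity: (21/55) -> +(55/21)
  reduce: (13/21)
  reciprocity: (13/21) -> +(21/13)
  reduce: (8/13)
  pull out 2: (2/13) = -1  (since 13 mod 8 = 5)
  pull out 2: (2/13) = -1  (since 13 mod 8 = 5)
  pull out 2: (2/13) = -1  (since 13 mod 8 = 5)
  (1/13) = 1
Product of signs = 1
(351/461) = 1

1


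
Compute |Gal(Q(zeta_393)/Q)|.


|Gal(Q(zeta_393)/Q)| = phi(393)
= 260

260


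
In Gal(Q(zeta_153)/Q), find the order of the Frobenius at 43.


The Frobenius at p in Gal(Q(zeta_n)/Q) = (Z/nZ)* is the class of p, so its order is ord_153(43), the smallest k >= 1 with 43^k = 1 mod 153.
n = 153 = 3^2 * 17, phi(153) = 96; the order divides phi(n).
Divisors of 96: 1, 2, 3, 4, 6, 8, 12, 16, 24, 32, 48, 96
Repeated squaring mod 153: 43^1 = 43, 43^2 = 13, 43^4 = 16, 43^8 = 103, 43^16 = 52, 43^32 = 103, 43^64 = 52
Test divisors in increasing order:
  k=1: 43^1 = 43 mod 153
  k=2: 43^2 = 13 mod 153
  k=3: 43^3 = 13 * 43 = 100 mod 153
  k=4: 43^4 = 16 mod 153
  k=6: 43^6 = 16 * 13 = 55 mod 153
  k=8: 43^8 = 103 mod 153
  k=12: 43^12 = 103 * 16 = 118 mod 153
  k=16: 43^16 = 52 mod 153
  k=24: 43^24 = 52 * 103 = 1 mod 153  <- first divisor giving 1
Order = 24

24


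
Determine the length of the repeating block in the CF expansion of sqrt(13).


Run the CF algorithm for sqrt(13).
a_0 = floor(sqrt(13)) = 3; set m_0=0, q_0=1.
Recurrence: m' = q*a - m,  q' = (d - m'^2)/q,  a' = floor((a_0 + m')/q').
  step 1: m=3, q=4, a=1
  step 2: m=1, q=3, a=1
  step 3: m=2, q=3, a=1
  step 4: m=1, q=4, a=1
  step 5: m=3, q=1, a=6
a_5 = 2*a_0 = 6, so the period closes here.
sqrt(13) = [3; 1, 1, 1, 1, 6]
Period length = 5

5


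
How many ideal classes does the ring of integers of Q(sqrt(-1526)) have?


K = Q(sqrt(-1526)). d mod 4 = 2, so D = disc(K) = 4d = -6104
h(K) equals the number of primitive reduced positive-definite forms (a, b, c) = a*x^2 + b*x*y + c*y^2 with b^2 - 4ac = D,
where reduced means |b| <= a <= c, with b >= 0 whenever |b| = a or a = c, and primitive means gcd(a, b, c) = 1.
Reduced forces 3a^2 <= |D| = 6104, so 1 <= a <= 45; b must have the parity of D, and c = (b^2 - D)/(4a) must be an integer >= a.
Enumerate a = 1..45, b in [-a, a]:
  a=1: (1, 0, 1526)  [1]
  a=2: (2, 0, 763)  [1]
  a=3: (3, -2, 509), (3, 2, 509)  [2]
  a=4: none
  a=5: (5, -4, 306), (5, 4, 306)  [2]
  a=6: (6, -4, 255), (6, 4, 255)  [2]
  a=7: (7, 0, 218)  [1]
  a=8: none
  a=9: (9, -4, 170), (9, 4, 170)  [2]
  a=10: (10, -4, 153), (10, 4, 153)  [2]
  a=11: (11, -10, 141), (11, 10, 141)  [2]
  a=12..13: none
  a=14: (14, 0, 109)  [1]
  a=15: (15, -14, 105), (15, -4, 102), (15, 4, 102), (15, 14, 105)  [4]
  a=16: none
  a=17: (17, -4, 90), (17, 4, 90)  [2]
  a=18: (18, -4, 85), (18, 4, 85)  [2]
  a=19..20: none
  a=21: (21, -14, 75), (21, 14, 75)  [2]
  a=22: (22, -12, 71), (22, 12, 71)  [2]
  a=23..24: none
  a=25: (25, -14, 63), (25, 14, 63)  [2]
  a=26: none
  a=27: (27, -22, 61), (27, 22, 61)  [2]
  a=28..29: none
  a=30: (30, -16, 53), (30, -4, 51), (30, 4, 51), (30, 16, 53)  [4]
  a=31..32: none
  a=33: (33, -32, 54), (33, -10, 47), (33, 10, 47), (33, 32, 54)  [4]
  a=34: (34, -4, 45), (34, 4, 45)  [2]
  a=35: (35, -14, 45), (35, 14, 45)  [2]
  a=36: none
  a=37: (37, -36, 50), (37, 36, 50)  [2]
  a=38..40: none
  a=41: (41, -28, 42), (41, 28, 42)  [2]
  a=42..45: none
Total reduced forms: 1 + 1 + 2 + 2 + 2 + 1 + 2 + 2 + 2 + 1 + 4 + 2 + 2 + 2 + 2 + 2 + 2 + 4 + 4 + 2 + 2 + 2 + 2 = 48
h = 48

48


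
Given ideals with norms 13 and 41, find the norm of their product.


N(IJ) = N(I) * N(J)
= 13 * 41
= 533

533


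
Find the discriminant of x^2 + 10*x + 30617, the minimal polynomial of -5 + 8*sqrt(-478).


The element -5 + 8*sqrt(-478) has minimal polynomial:
x^2 + 10*x + 30617
Discriminant = (10)^2 - 4*(30617)
= 100 - 122468
= -122368

-122368


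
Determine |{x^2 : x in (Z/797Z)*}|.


For prime p, the number of non-zero quadratic residues is (p-1)/2.
= (797-1)/2
= 398

398


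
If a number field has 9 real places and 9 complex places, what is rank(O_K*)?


By Dirichlet's unit theorem:
rank = r1 + r2 - 1
= 9 + 9 - 1
= 17

17


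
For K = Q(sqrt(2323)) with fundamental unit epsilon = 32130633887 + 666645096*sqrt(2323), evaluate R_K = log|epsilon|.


epsilon = 32130633887 + 666645096*sqrt(2323)
= 6.4261e+10
R = ln(6.4261e+10)
= 24.8862

24.8862


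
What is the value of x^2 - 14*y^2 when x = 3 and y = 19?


x^2 - d*y^2
= 3^2 - 14*19^2
= 9 - 5054
= -5045

-5045


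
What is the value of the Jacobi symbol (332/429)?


Compute (332/429) via quadratic reciprocity:
  pull out 2: (2/429) = -1  (since 429 mod 8 = 5)
  pull out 2: (2/429) = -1  (since 429 mod 8 = 5)
  reciprocity: (83/429) -> +(429/83)
  reduce: (14/83)
  pull out 2: (2/83) = -1  (since 83 mod 8 = 3)
  reciprocity: (7/83) -> -(83/7)
  reduce: (6/7)
  pull out 2: (2/7) = +1  (since 7 mod 8 = 7)
  reciprocity: (3/7) -> -(7/3)
  reduce: (1/3)
  (1/3) = 1
Product of signs = -1

-1


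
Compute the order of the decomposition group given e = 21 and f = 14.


|D_P| = e * f
= 21 * 14
= 294

294


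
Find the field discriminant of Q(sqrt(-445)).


For K = Q(sqrt(d)) with d squarefree: disc(K) = d if d = 1 mod 4, and disc(K) = 4d if d = 2 or 3 mod 4.
Here d = -445, and d mod 4 = 3.
d = 3 mod 4, not 1 (O_K = Z[sqrt(d)]), so disc(K) = 4d = 4 * (-445) = -1780

-1780


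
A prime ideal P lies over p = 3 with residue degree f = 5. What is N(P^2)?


N(P^a) = p^(a*f)
= 3^(2*5)
= 3^10
= 59049

59049


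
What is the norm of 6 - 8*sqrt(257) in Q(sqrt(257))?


N(a + b*sqrt(d)) = a^2 - d*b^2
= (6)^2 - (257)*(-8)^2
= 36 - 16448
= -16412

-16412


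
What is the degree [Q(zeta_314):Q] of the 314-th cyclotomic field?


The degree equals Euler's totient phi(314).
314 = 2 * 157
phi(314) = 156

156


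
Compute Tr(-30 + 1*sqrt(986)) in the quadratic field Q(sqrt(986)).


Tr(a + b*sqrt(d)) = (a + b*sqrt(d)) + (a - b*sqrt(d)) = 2a
= 2 * (-30)
= -60

-60


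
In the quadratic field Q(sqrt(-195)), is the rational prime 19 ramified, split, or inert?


K = Q(sqrt(-195)). Since d mod 4 = 1, disc(K) = -195.
Check p | disc: -195 mod 19 = 14.
p does not divide disc. Compute Legendre symbol (d/p):
14^((19-1)/2) mod 19 = -1
(d/p) = -1, so p is inert: (p) stays prime with e=1, f=2, g=1.
Therefore p is inert.

inert


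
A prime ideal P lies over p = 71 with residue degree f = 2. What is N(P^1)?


N(P^a) = p^(a*f)
= 71^(1*2)
= 71^2
= 5041

5041


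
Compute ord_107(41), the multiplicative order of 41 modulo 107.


We want ord_107(41), the smallest k >= 1 with 41^k = 1 mod 107.
n = 107 = 107, phi(107) = 106; the order divides phi(n).
Divisors of 106: 1, 2, 53, 106
Repeated squaring mod 107: 41^1 = 41, 41^2 = 76, 41^4 = 105, 41^8 = 4, 41^16 = 16, 41^32 = 42, 41^64 = 52
Test divisors in increasing order:
  k=1: 41^1 = 41 mod 107
  k=2: 41^2 = 76 mod 107
  k=53: 41^53 = 42 * 16 * 105 * 41 = 1 mod 107  <- first divisor giving 1
Order = 53

53


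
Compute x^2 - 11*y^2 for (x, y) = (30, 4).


x^2 - d*y^2
= 30^2 - 11*4^2
= 900 - 176
= 724

724


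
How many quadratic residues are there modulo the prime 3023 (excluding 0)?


For prime p, the number of non-zero quadratic residues is (p-1)/2.
= (3023-1)/2
= 1511

1511


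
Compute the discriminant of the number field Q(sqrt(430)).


For K = Q(sqrt(d)) with d squarefree: disc(K) = d if d = 1 mod 4, and disc(K) = 4d if d = 2 or 3 mod 4.
Here d = 430, and d mod 4 = 2.
d = 2 mod 4, not 1 (O_K = Z[sqrt(d)]), so disc(K) = 4d = 4 * (430) = 1720

1720


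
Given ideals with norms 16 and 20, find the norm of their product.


N(IJ) = N(I) * N(J)
= 16 * 20
= 320

320


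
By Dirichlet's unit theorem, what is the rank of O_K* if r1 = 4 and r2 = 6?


By Dirichlet's unit theorem:
rank = r1 + r2 - 1
= 4 + 6 - 1
= 9

9


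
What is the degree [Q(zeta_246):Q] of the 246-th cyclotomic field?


The degree equals Euler's totient phi(246).
246 = 2 * 3 * 41
phi(246) = 80

80


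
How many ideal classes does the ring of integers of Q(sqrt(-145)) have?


K = Q(sqrt(-145)). d mod 4 = 3, so D = disc(K) = 4d = -580
h(K) equals the number of primitive reduced positive-definite forms (a, b, c) = a*x^2 + b*x*y + c*y^2 with b^2 - 4ac = D,
where reduced means |b| <= a <= c, with b >= 0 whenever |b| = a or a = c, and primitive means gcd(a, b, c) = 1.
Reduced forces 3a^2 <= |D| = 580, so 1 <= a <= 13; b must have the parity of D, and c = (b^2 - D)/(4a) must be an integer >= a.
Enumerate a = 1..13, b in [-a, a]:
  a=1: (1, 0, 145)  [1]
  a=2: (2, 2, 73)  [1]
  a=3..4: none
  a=5: (5, 0, 29)  [1]
  a=6: none
  a=7: (7, -6, 22), (7, 6, 22)  [2]
  a=8..9: none
  a=10: (10, 10, 17)  [1]
  a=11: (11, -6, 14), (11, 6, 14)  [2]
  a=12..13: none
Total reduced forms: 1 + 1 + 1 + 2 + 1 + 2 = 8
h = 8

8


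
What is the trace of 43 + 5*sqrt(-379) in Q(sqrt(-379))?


Tr(a + b*sqrt(d)) = (a + b*sqrt(d)) + (a - b*sqrt(d)) = 2a
= 2 * (43)
= 86

86


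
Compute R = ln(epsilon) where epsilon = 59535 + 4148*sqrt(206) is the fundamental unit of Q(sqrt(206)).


epsilon = 59535 + 4148*sqrt(206)
= 119070.0000
R = ln(119070.0000)
= 11.6875

11.6875


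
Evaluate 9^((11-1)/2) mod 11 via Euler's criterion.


p = 11 is prime and the exponent is (p-1)/2 = 5, so by Euler's criterion 9^5 = (9/11) = +1 or -1 mod 11.
Compute by square-and-multiply:
  5 = 4 + 1 (binary 101)
  Repeated squaring mod 11: 9^1 = 9, 9^2 = 4, 9^4 = 5
  9^5 = 9^4 * 9^1 = 5 * 9 mod 11
    5 * 9 = 45 = 1 mod 11
  9^5 = 1 mod 11
Result 1: 9 is a quadratic residue mod 11.
9^5 mod 11 = 1

1


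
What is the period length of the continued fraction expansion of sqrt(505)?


Run the CF algorithm for sqrt(505).
a_0 = floor(sqrt(505)) = 22; set m_0=0, q_0=1.
Recurrence: m' = q*a - m,  q' = (d - m'^2)/q,  a' = floor((a_0 + m')/q').
  step 1: m=22, q=21, a=2
  step 2: m=20, q=5, a=8
  step 3: m=20, q=21, a=2
  step 4: m=22, q=1, a=44
a_4 = 2*a_0 = 44, so the period closes here.
sqrt(505) = [22; 2, 8, 2, 44]
Period length = 4

4


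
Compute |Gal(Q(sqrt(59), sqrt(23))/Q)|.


The 2 square roots of distinct primes are multiplicatively independent over Q,
so [K:Q] = 2^2 and Gal(K/Q) is isomorphic to (Z/2Z)^2.
|Gal| = 2^2 = 4

4


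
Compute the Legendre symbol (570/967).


p = 967 is prime, so compute (570/967) with the reciprocity algorithm (Jacobi-symbol steps: pull out 2s via (2/n), flip via reciprocity, reduce):
  pull out 2: (2/967) = +1  (since 967 mod 8 = 7)
  reciprocity: (285/967) -> +(967/285)
  reduce: (112/285)
  pull out 2: (2/285) = -1  (since 285 mod 8 = 5)
  pull out 2: (2/285) = -1  (since 285 mod 8 = 5)
  pull out 2: (2/285) = -1  (since 285 mod 8 = 5)
  pull out 2: (2/285) = -1  (since 285 mod 8 = 5)
  reciprocity: (7/285) -> +(285/7)
  reduce: (5/7)
  reciprocity: (5/7) -> +(7/5)
  reduce: (2/5)
  pull out 2: (2/5) = -1  (since 5 mod 8 = 5)
  (1/5) = 1
Product of signs = -1
(570/967) = -1

-1


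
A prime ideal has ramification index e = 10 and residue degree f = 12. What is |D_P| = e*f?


|D_P| = e * f
= 10 * 12
= 120

120


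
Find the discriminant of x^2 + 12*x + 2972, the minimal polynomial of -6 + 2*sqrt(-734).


The element -6 + 2*sqrt(-734) has minimal polynomial:
x^2 + 12*x + 2972
Discriminant = (12)^2 - 4*(2972)
= 144 - 11888
= -11744

-11744


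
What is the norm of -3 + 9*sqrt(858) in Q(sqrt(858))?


N(a + b*sqrt(d)) = a^2 - d*b^2
= (-3)^2 - (858)*(9)^2
= 9 - 69498
= -69489

-69489


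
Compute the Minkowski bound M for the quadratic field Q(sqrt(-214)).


d = -214, d mod 4 = 2, so disc(K) = 4d = -856; |disc(K)| = 856
Imaginary quadratic field, so n = 2, s = r2 = 1, r1 = 0
M = (n!/n^n) * (4/pi)^s * sqrt(|disc(K)|) = (2!/2^2) * (4/pi)^1 * sqrt(856)
= 0.5 * 1.273240 * 29.257478
= 18.6259

18.6259


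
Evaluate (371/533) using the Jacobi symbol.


Compute (371/533) via quadratic reciprocity:
  reciprocity: (371/533) -> +(533/371)
  reduce: (162/371)
  pull out 2: (2/371) = -1  (since 371 mod 8 = 3)
  reciprocity: (81/371) -> +(371/81)
  reduce: (47/81)
  reciprocity: (47/81) -> +(81/47)
  reduce: (34/47)
  pull out 2: (2/47) = +1  (since 47 mod 8 = 7)
  reciprocity: (17/47) -> +(47/17)
  reduce: (13/17)
  reciprocity: (13/17) -> +(17/13)
  reduce: (4/13)
  pull out 2: (2/13) = -1  (since 13 mod 8 = 5)
  pull out 2: (2/13) = -1  (since 13 mod 8 = 5)
  (1/13) = 1
Product of signs = -1

-1


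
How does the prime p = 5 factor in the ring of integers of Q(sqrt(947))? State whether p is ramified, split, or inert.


K = Q(sqrt(947)). Since d mod 4 = 3, disc(K) = 3788.
Check p | disc: 3788 mod 5 = 3.
p does not divide disc. Compute Legendre symbol (d/p):
2^((5-1)/2) mod 5 = -1
(d/p) = -1, so p is inert: (p) stays prime with e=1, f=2, g=1.
Therefore p is inert.

inert


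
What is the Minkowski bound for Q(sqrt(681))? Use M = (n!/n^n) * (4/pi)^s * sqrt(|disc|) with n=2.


d = 681, d mod 4 = 1, so disc(K) = d = 681; |disc(K)| = 681
Real quadratic field, so n = 2, s = r2 = 0, r1 = 2
M = (n!/n^n) * (4/pi)^s * sqrt(|disc(K)|) = (2!/2^2) * (4/pi)^0 * sqrt(681)
= 0.5 * 1.000000 * 26.095977
= 13.0480

13.0480


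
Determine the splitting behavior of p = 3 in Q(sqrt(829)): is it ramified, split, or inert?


K = Q(sqrt(829)). Since d mod 4 = 1, disc(K) = 829.
Check p | disc: 829 mod 3 = 1.
p does not divide disc. Compute Legendre symbol (d/p):
1^((3-1)/2) mod 3 = 1
(d/p) = 1, so p splits: (p) = P*P' with e=1, f=1, g=2.
Therefore p is split.

split


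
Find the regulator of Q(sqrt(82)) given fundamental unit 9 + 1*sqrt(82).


epsilon = 9 + 1*sqrt(82)
= 18.0554
R = ln(18.0554)
= 2.8934

2.8934


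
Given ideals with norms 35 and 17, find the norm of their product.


N(IJ) = N(I) * N(J)
= 35 * 17
= 595

595


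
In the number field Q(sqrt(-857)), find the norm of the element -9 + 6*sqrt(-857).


N(a + b*sqrt(d)) = a^2 - d*b^2
= (-9)^2 - (-857)*(6)^2
= 81 + 30852
= 30933

30933


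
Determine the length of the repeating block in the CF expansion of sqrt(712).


Run the CF algorithm for sqrt(712).
a_0 = floor(sqrt(712)) = 26; set m_0=0, q_0=1.
Recurrence: m' = q*a - m,  q' = (d - m'^2)/q,  a' = floor((a_0 + m')/q').
  step 1: m=26, q=36, a=1
  step 2: m=10, q=17, a=2
  step 3: m=24, q=8, a=6
  step 4: m=24, q=17, a=2
  step 5: m=10, q=36, a=1
  step 6: m=26, q=1, a=52
a_6 = 2*a_0 = 52, so the period closes here.
sqrt(712) = [26; 1, 2, 6, 2, 1, 52]
Period length = 6

6


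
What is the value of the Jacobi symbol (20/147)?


Compute (20/147) via quadratic reciprocity:
  pull out 2: (2/147) = -1  (since 147 mod 8 = 3)
  pull out 2: (2/147) = -1  (since 147 mod 8 = 3)
  reciprocity: (5/147) -> +(147/5)
  reduce: (2/5)
  pull out 2: (2/5) = -1  (since 5 mod 8 = 5)
  (1/5) = 1
Product of signs = -1

-1


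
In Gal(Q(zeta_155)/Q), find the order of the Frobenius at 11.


The Frobenius at p in Gal(Q(zeta_n)/Q) = (Z/nZ)* is the class of p, so its order is ord_155(11), the smallest k >= 1 with 11^k = 1 mod 155.
n = 155 = 5 * 31, phi(155) = 120; the order divides phi(n).
Divisors of 120: 1, 2, 3, 4, 5, 6, 8, 10, 12, 15, 20, 24, 30, 40, 60, 120
Repeated squaring mod 155: 11^1 = 11, 11^2 = 121, 11^4 = 71, 11^8 = 81, 11^16 = 51, 11^32 = 121, 11^64 = 71
Test divisors in increasing order:
  k=1: 11^1 = 11 mod 155
  k=2: 11^2 = 121 mod 155
  k=3: 11^3 = 121 * 11 = 91 mod 155
  k=4: 11^4 = 71 mod 155
  k=5: 11^5 = 71 * 11 = 6 mod 155
  k=6: 11^6 = 71 * 121 = 66 mod 155
  k=8: 11^8 = 81 mod 155
  k=10: 11^10 = 81 * 121 = 36 mod 155
  k=12: 11^12 = 81 * 71 = 16 mod 155
  k=15: 11^15 = 81 * 71 * 121 * 11 = 61 mod 155
  k=20: 11^20 = 51 * 71 = 56 mod 155
  k=24: 11^24 = 51 * 81 = 101 mod 155
  k=30: 11^30 = 51 * 81 * 71 * 121 = 1 mod 155  <- first divisor giving 1
Order = 30

30


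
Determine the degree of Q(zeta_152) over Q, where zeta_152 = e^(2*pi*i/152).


The degree equals Euler's totient phi(152).
152 = 2^3 * 19
phi(152) = 72

72


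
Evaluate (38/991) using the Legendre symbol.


p = 991 is prime, so compute (38/991) with the reciprocity algorithm (Jacobi-symbol steps: pull out 2s via (2/n), flip via reciprocity, reduce):
  pull out 2: (2/991) = +1  (since 991 mod 8 = 7)
  reciprocity: (19/991) -> -(991/19)
  reduce: (3/19)
  reciprocity: (3/19) -> -(19/3)
  reduce: (1/3)
  (1/3) = 1
Product of signs = 1
(38/991) = 1

1


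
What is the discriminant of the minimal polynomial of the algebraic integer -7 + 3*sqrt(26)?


The element -7 + 3*sqrt(26) has minimal polynomial:
x^2 + 14*x - 185
Discriminant = (14)^2 - 4*(-185)
= 196 + 740
= 936

936


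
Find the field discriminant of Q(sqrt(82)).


For K = Q(sqrt(d)) with d squarefree: disc(K) = d if d = 1 mod 4, and disc(K) = 4d if d = 2 or 3 mod 4.
Here d = 82, and d mod 4 = 2.
d = 2 mod 4, not 1 (O_K = Z[sqrt(d)]), so disc(K) = 4d = 4 * (82) = 328

328


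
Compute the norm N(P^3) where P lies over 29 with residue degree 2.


N(P^a) = p^(a*f)
= 29^(3*2)
= 29^6
= 594823321

594823321


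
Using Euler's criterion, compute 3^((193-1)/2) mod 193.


p = 193 is prime and the exponent is (p-1)/2 = 96, so by Euler's criterion 3^96 = (3/193) = +1 or -1 mod 193.
Compute by square-and-multiply:
  96 = 64 + 32 (binary 1100000)
  Repeated squaring mod 193: 3^1 = 3, 3^2 = 9, 3^4 = 81, 3^8 = 192, 3^16 = 1, 3^32 = 1, 3^64 = 1
  3^96 = 3^64 * 3^32 = 1 * 1 mod 193
    1 * 1 = 1 = 1 mod 193
  3^96 = 1 mod 193
Result 1: 3 is a quadratic residue mod 193.
3^96 mod 193 = 1

1


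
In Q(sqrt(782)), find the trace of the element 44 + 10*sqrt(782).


Tr(a + b*sqrt(d)) = (a + b*sqrt(d)) + (a - b*sqrt(d)) = 2a
= 2 * (44)
= 88

88


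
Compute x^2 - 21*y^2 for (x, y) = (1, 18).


x^2 - d*y^2
= 1^2 - 21*18^2
= 1 - 6804
= -6803

-6803


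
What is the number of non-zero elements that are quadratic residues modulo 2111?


For prime p, the number of non-zero quadratic residues is (p-1)/2.
= (2111-1)/2
= 1055

1055


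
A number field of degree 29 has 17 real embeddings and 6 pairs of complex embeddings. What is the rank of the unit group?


By Dirichlet's unit theorem:
rank = r1 + r2 - 1
= 17 + 6 - 1
= 22

22


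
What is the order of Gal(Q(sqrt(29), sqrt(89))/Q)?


The 2 square roots of distinct primes are multiplicatively independent over Q,
so [K:Q] = 2^2 and Gal(K/Q) is isomorphic to (Z/2Z)^2.
|Gal| = 2^2 = 4

4


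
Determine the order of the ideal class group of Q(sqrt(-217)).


K = Q(sqrt(-217)). d mod 4 = 3, so D = disc(K) = 4d = -868
h(K) equals the number of primitive reduced positive-definite forms (a, b, c) = a*x^2 + b*x*y + c*y^2 with b^2 - 4ac = D,
where reduced means |b| <= a <= c, with b >= 0 whenever |b| = a or a = c, and primitive means gcd(a, b, c) = 1.
Reduced forces 3a^2 <= |D| = 868, so 1 <= a <= 17; b must have the parity of D, and c = (b^2 - D)/(4a) must be an integer >= a.
Enumerate a = 1..17, b in [-a, a]:
  a=1: (1, 0, 217)  [1]
  a=2: (2, 2, 109)  [1]
  a=3..6: none
  a=7: (7, 0, 31)  [1]
  a=8..10: none
  a=11: (11, -10, 22), (11, 10, 22)  [2]
  a=12: none
  a=13: (13, -4, 17), (13, 4, 17)  [2]
  a=14: (14, 14, 19)  [1]
  a=15..17: none
Total reduced forms: 1 + 1 + 1 + 2 + 2 + 1 = 8
h = 8

8


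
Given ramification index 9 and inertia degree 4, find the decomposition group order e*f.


|D_P| = e * f
= 9 * 4
= 36

36


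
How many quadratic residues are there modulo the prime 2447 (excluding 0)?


For prime p, the number of non-zero quadratic residues is (p-1)/2.
= (2447-1)/2
= 1223

1223


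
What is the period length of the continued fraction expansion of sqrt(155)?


Run the CF algorithm for sqrt(155).
a_0 = floor(sqrt(155)) = 12; set m_0=0, q_0=1.
Recurrence: m' = q*a - m,  q' = (d - m'^2)/q,  a' = floor((a_0 + m')/q').
  step 1: m=12, q=11, a=2
  step 2: m=10, q=5, a=4
  step 3: m=10, q=11, a=2
  step 4: m=12, q=1, a=24
a_4 = 2*a_0 = 24, so the period closes here.
sqrt(155) = [12; 2, 4, 2, 24]
Period length = 4

4


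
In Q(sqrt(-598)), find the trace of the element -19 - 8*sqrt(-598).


Tr(a + b*sqrt(d)) = (a + b*sqrt(d)) + (a - b*sqrt(d)) = 2a
= 2 * (-19)
= -38

-38


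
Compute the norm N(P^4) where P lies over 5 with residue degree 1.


N(P^a) = p^(a*f)
= 5^(4*1)
= 5^4
= 625

625


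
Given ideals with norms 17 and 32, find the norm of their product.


N(IJ) = N(I) * N(J)
= 17 * 32
= 544

544


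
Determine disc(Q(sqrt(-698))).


For K = Q(sqrt(d)) with d squarefree: disc(K) = d if d = 1 mod 4, and disc(K) = 4d if d = 2 or 3 mod 4.
Here d = -698, and d mod 4 = 2.
d = 2 mod 4, not 1 (O_K = Z[sqrt(d)]), so disc(K) = 4d = 4 * (-698) = -2792

-2792


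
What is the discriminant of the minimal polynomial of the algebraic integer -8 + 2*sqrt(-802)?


The element -8 + 2*sqrt(-802) has minimal polynomial:
x^2 + 16*x + 3272
Discriminant = (16)^2 - 4*(3272)
= 256 - 13088
= -12832

-12832


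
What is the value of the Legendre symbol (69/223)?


p = 223 is prime, so compute (69/223) with the reciprocity algorithm (Jacobi-symbol steps: pull out 2s via (2/n), flip via reciprocity, reduce):
  reciprocity: (69/223) -> +(223/69)
  reduce: (16/69)
  pull out 2: (2/69) = -1  (since 69 mod 8 = 5)
  pull out 2: (2/69) = -1  (since 69 mod 8 = 5)
  pull out 2: (2/69) = -1  (since 69 mod 8 = 5)
  pull out 2: (2/69) = -1  (since 69 mod 8 = 5)
  (1/69) = 1
Product of signs = 1
(69/223) = 1

1


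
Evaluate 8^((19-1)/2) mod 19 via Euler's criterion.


p = 19 is prime and the exponent is (p-1)/2 = 9, so by Euler's criterion 8^9 = (8/19) = +1 or -1 mod 19.
Compute by square-and-multiply:
  9 = 8 + 1 (binary 1001)
  Repeated squaring mod 19: 8^1 = 8, 8^2 = 7, 8^4 = 11, 8^8 = 7
  8^9 = 8^8 * 8^1 = 7 * 8 mod 19
    7 * 8 = 56 = 18 mod 19
  8^9 = 18 mod 19
Result 18 = p - 1 = -1 mod 19: 8 is a quadratic non-residue mod 19. As a residue in [0, p-1] the value is 18.
8^9 mod 19 = 18

18


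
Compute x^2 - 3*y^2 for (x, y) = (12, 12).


x^2 - d*y^2
= 12^2 - 3*12^2
= 144 - 432
= -288

-288


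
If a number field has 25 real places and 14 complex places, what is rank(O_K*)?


By Dirichlet's unit theorem:
rank = r1 + r2 - 1
= 25 + 14 - 1
= 38

38


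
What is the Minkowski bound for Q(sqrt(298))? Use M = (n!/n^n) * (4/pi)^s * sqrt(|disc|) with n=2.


d = 298, d mod 4 = 2, so disc(K) = 4d = 1192; |disc(K)| = 1192
Real quadratic field, so n = 2, s = r2 = 0, r1 = 2
M = (n!/n^n) * (4/pi)^s * sqrt(|disc(K)|) = (2!/2^2) * (4/pi)^0 * sqrt(1192)
= 0.5 * 1.000000 * 34.525353
= 17.2627

17.2627


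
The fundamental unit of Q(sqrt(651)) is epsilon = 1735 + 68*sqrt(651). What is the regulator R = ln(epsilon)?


epsilon = 1735 + 68*sqrt(651)
= 3469.9997
R = ln(3469.9997)
= 8.1519

8.1519


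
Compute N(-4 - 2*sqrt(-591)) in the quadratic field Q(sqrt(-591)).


N(a + b*sqrt(d)) = a^2 - d*b^2
= (-4)^2 - (-591)*(-2)^2
= 16 + 2364
= 2380

2380


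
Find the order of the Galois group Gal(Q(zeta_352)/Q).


|Gal(Q(zeta_352)/Q)| = phi(352)
= 160

160


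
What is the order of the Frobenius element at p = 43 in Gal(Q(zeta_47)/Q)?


The Frobenius at p in Gal(Q(zeta_n)/Q) = (Z/nZ)* is the class of p, so its order is ord_47(43), the smallest k >= 1 with 43^k = 1 mod 47.
n = 47 = 47, phi(47) = 46; the order divides phi(n).
Divisors of 46: 1, 2, 23, 46
Repeated squaring mod 47: 43^1 = 43, 43^2 = 16, 43^4 = 21, 43^8 = 18, 43^16 = 42, 43^32 = 25
Test divisors in increasing order:
  k=1: 43^1 = 43 mod 47
  k=2: 43^2 = 16 mod 47
  k=23: 43^23 = 42 * 21 * 16 * 43 = 46 mod 47
  k=46: 43^46 = 25 * 18 * 21 * 16 = 1 mod 47  <- first divisor giving 1
Order = 46

46


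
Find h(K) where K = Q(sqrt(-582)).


K = Q(sqrt(-582)). d mod 4 = 2, so D = disc(K) = 4d = -2328
h(K) equals the number of primitive reduced positive-definite forms (a, b, c) = a*x^2 + b*x*y + c*y^2 with b^2 - 4ac = D,
where reduced means |b| <= a <= c, with b >= 0 whenever |b| = a or a = c, and primitive means gcd(a, b, c) = 1.
Reduced forces 3a^2 <= |D| = 2328, so 1 <= a <= 27; b must have the parity of D, and c = (b^2 - D)/(4a) must be an integer >= a.
Enumerate a = 1..27, b in [-a, a]:
  a=1: (1, 0, 582)  [1]
  a=2: (2, 0, 291)  [1]
  a=3: (3, 0, 194)  [1]
  a=4..5: none
  a=6: (6, 0, 97)  [1]
  a=7..10: none
  a=11: (11, -2, 53), (11, 2, 53)  [2]
  a=12: none
  a=13: (13, -8, 46), (13, 8, 46)  [2]
  a=14..16: none
  a=17: (17, -16, 38), (17, 16, 38)  [2]
  a=18: none
  a=19: (19, -16, 34), (19, 16, 34)  [2]
  a=20..21: none
  a=22: (22, -20, 31), (22, 20, 31)  [2]
  a=23: (23, -8, 26), (23, 8, 26)  [2]
  a=24..27: none
Total reduced forms: 1 + 1 + 1 + 1 + 2 + 2 + 2 + 2 + 2 + 2 = 16
h = 16

16


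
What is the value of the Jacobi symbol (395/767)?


Compute (395/767) via quadratic reciprocity:
  reciprocity: (395/767) -> -(767/395)
  reduce: (372/395)
  pull out 2: (2/395) = -1  (since 395 mod 8 = 3)
  pull out 2: (2/395) = -1  (since 395 mod 8 = 3)
  reciprocity: (93/395) -> +(395/93)
  reduce: (23/93)
  reciprocity: (23/93) -> +(93/23)
  reduce: (1/23)
  (1/23) = 1
Product of signs = -1

-1


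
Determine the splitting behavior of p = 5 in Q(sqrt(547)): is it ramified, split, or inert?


K = Q(sqrt(547)). Since d mod 4 = 3, disc(K) = 2188.
Check p | disc: 2188 mod 5 = 3.
p does not divide disc. Compute Legendre symbol (d/p):
2^((5-1)/2) mod 5 = -1
(d/p) = -1, so p is inert: (p) stays prime with e=1, f=2, g=1.
Therefore p is inert.

inert


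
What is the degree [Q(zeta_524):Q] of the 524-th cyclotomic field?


The degree equals Euler's totient phi(524).
524 = 2^2 * 131
phi(524) = 260

260


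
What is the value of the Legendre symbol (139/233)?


p = 233 is prime, so compute (139/233) with the reciprocity algorithm (Jacobi-symbol steps: pull out 2s via (2/n), flip via reciprocity, reduce):
  reciprocity: (139/233) -> +(233/139)
  reduce: (94/139)
  pull out 2: (2/139) = -1  (since 139 mod 8 = 3)
  reciprocity: (47/139) -> -(139/47)
  reduce: (45/47)
  reciprocity: (45/47) -> +(47/45)
  reduce: (2/45)
  pull out 2: (2/45) = -1  (since 45 mod 8 = 5)
  (1/45) = 1
Product of signs = -1
(139/233) = -1

-1


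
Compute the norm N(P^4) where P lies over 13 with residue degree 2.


N(P^a) = p^(a*f)
= 13^(4*2)
= 13^8
= 815730721

815730721


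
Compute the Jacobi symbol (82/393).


Compute (82/393) via quadratic reciprocity:
  pull out 2: (2/393) = +1  (since 393 mod 8 = 1)
  reciprocity: (41/393) -> +(393/41)
  reduce: (24/41)
  pull out 2: (2/41) = +1  (since 41 mod 8 = 1)
  pull out 2: (2/41) = +1  (since 41 mod 8 = 1)
  pull out 2: (2/41) = +1  (since 41 mod 8 = 1)
  reciprocity: (3/41) -> +(41/3)
  reduce: (2/3)
  pull out 2: (2/3) = -1  (since 3 mod 8 = 3)
  (1/3) = 1
Product of signs = -1

-1


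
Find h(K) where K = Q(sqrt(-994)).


K = Q(sqrt(-994)). d mod 4 = 2, so D = disc(K) = 4d = -3976
h(K) equals the number of primitive reduced positive-definite forms (a, b, c) = a*x^2 + b*x*y + c*y^2 with b^2 - 4ac = D,
where reduced means |b| <= a <= c, with b >= 0 whenever |b| = a or a = c, and primitive means gcd(a, b, c) = 1.
Reduced forces 3a^2 <= |D| = 3976, so 1 <= a <= 36; b must have the parity of D, and c = (b^2 - D)/(4a) must be an integer >= a.
Enumerate a = 1..36, b in [-a, a]:
  a=1: (1, 0, 994)  [1]
  a=2: (2, 0, 497)  [1]
  a=3..4: none
  a=5: (5, -2, 199), (5, 2, 199)  [2]
  a=6: none
  a=7: (7, 0, 142)  [1]
  a=8..9: none
  a=10: (10, -8, 101), (10, 8, 101)  [2]
  a=11..13: none
  a=14: (14, 0, 71)  [1]
  a=15..16: none
  a=17: (17, -6, 59), (17, 6, 59)  [2]
  a=18..22: none
  a=23: (23, -16, 46), (23, 16, 46)  [2]
  a=24: none
  a=25: (25, -18, 43), (25, 18, 43)  [2]
  a=26..33: none
  a=34: (34, -28, 35), (34, 28, 35)  [2]
  a=35..36: none
Total reduced forms: 1 + 1 + 2 + 1 + 2 + 1 + 2 + 2 + 2 + 2 = 16
h = 16

16


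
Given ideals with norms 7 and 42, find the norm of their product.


N(IJ) = N(I) * N(J)
= 7 * 42
= 294

294


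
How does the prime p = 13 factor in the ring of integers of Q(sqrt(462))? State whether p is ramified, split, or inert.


K = Q(sqrt(462)). Since d mod 4 = 2, disc(K) = 1848.
Check p | disc: 1848 mod 13 = 2.
p does not divide disc. Compute Legendre symbol (d/p):
7^((13-1)/2) mod 13 = -1
(d/p) = -1, so p is inert: (p) stays prime with e=1, f=2, g=1.
Therefore p is inert.

inert


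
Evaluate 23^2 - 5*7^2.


x^2 - d*y^2
= 23^2 - 5*7^2
= 529 - 245
= 284

284


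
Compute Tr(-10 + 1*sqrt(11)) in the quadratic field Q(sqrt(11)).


Tr(a + b*sqrt(d)) = (a + b*sqrt(d)) + (a - b*sqrt(d)) = 2a
= 2 * (-10)
= -20

-20


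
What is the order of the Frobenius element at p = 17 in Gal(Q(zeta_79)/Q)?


The Frobenius at p in Gal(Q(zeta_n)/Q) = (Z/nZ)* is the class of p, so its order is ord_79(17), the smallest k >= 1 with 17^k = 1 mod 79.
n = 79 = 79, phi(79) = 78; the order divides phi(n).
Divisors of 78: 1, 2, 3, 6, 13, 26, 39, 78
Repeated squaring mod 79: 17^1 = 17, 17^2 = 52, 17^4 = 18, 17^8 = 8, 17^16 = 64, 17^32 = 67, 17^64 = 65
Test divisors in increasing order:
  k=1: 17^1 = 17 mod 79
  k=2: 17^2 = 52 mod 79
  k=3: 17^3 = 52 * 17 = 15 mod 79
  k=6: 17^6 = 18 * 52 = 67 mod 79
  k=13: 17^13 = 8 * 18 * 17 = 78 mod 79
  k=26: 17^26 = 64 * 8 * 52 = 1 mod 79  <- first divisor giving 1
Order = 26

26


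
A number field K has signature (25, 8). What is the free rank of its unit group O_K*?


By Dirichlet's unit theorem:
rank = r1 + r2 - 1
= 25 + 8 - 1
= 32

32


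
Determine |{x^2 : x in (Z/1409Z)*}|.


For prime p, the number of non-zero quadratic residues is (p-1)/2.
= (1409-1)/2
= 704

704


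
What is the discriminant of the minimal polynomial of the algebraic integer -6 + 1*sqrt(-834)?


The element -6 + 1*sqrt(-834) has minimal polynomial:
x^2 + 12*x + 870
Discriminant = (12)^2 - 4*(870)
= 144 - 3480
= -3336

-3336


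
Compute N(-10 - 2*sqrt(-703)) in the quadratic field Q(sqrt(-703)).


N(a + b*sqrt(d)) = a^2 - d*b^2
= (-10)^2 - (-703)*(-2)^2
= 100 + 2812
= 2912

2912


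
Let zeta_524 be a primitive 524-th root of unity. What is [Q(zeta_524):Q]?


The degree equals Euler's totient phi(524).
524 = 2^2 * 131
phi(524) = 260

260


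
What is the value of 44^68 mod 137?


p = 137 is prime and the exponent is (p-1)/2 = 68, so by Euler's criterion 44^68 = (44/137) = +1 or -1 mod 137.
Compute by square-and-multiply:
  68 = 64 + 4 (binary 1000100)
  Repeated squaring mod 137: 44^1 = 44, 44^2 = 18, 44^4 = 50, 44^8 = 34, 44^16 = 60, 44^32 = 38, 44^64 = 74
  44^68 = 44^64 * 44^4 = 74 * 50 mod 137
    74 * 50 = 3700 = 1 mod 137
  44^68 = 1 mod 137
Result 1: 44 is a quadratic residue mod 137.
44^68 mod 137 = 1

1


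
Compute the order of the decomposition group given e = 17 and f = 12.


|D_P| = e * f
= 17 * 12
= 204

204


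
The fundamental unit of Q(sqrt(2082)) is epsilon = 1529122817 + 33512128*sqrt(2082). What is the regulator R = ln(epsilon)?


epsilon = 1529122817 + 33512128*sqrt(2082)
= 3.0582e+09
R = ln(3.0582e+09)
= 21.8411

21.8411


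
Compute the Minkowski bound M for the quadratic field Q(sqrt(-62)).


d = -62, d mod 4 = 2, so disc(K) = 4d = -248; |disc(K)| = 248
Imaginary quadratic field, so n = 2, s = r2 = 1, r1 = 0
M = (n!/n^n) * (4/pi)^s * sqrt(|disc(K)|) = (2!/2^2) * (4/pi)^1 * sqrt(248)
= 0.5 * 1.273240 * 15.748016
= 10.0255

10.0255


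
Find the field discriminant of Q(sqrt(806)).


For K = Q(sqrt(d)) with d squarefree: disc(K) = d if d = 1 mod 4, and disc(K) = 4d if d = 2 or 3 mod 4.
Here d = 806, and d mod 4 = 2.
d = 2 mod 4, not 1 (O_K = Z[sqrt(d)]), so disc(K) = 4d = 4 * (806) = 3224

3224
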